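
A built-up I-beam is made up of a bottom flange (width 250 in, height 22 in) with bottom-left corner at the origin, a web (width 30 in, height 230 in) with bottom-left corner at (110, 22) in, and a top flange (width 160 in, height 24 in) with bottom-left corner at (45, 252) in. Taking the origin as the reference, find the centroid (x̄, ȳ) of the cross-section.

x̄ = 125.00 in, ȳ = 124.36 in

Part | A | x̄ᵢ | ȳᵢ | A·x̄ᵢ | A·ȳᵢ
bottom flange | 5500.00 | 125.00 | 11.00 | 687500.00 | 60500.00
web | 6900.00 | 125.00 | 137.00 | 862500.00 | 945300.00
top flange | 3840.00 | 125.00 | 264.00 | 480000.00 | 1013760.00
Σ | 16240.00 |  |  | 2030000.00 | 2019560.00
x̄ = 2030000.00 / 16240.00 = 125.00 in
ȳ = 2019560.00 / 16240.00 = 124.36 in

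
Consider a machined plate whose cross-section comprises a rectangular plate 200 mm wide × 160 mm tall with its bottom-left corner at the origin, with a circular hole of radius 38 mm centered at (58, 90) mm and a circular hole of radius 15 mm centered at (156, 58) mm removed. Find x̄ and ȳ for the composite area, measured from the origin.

x̄ = 105.64 mm, ȳ = 78.89 mm

plate: A = 200 × 160 = 32000.00, centroid at (100.00, 80.00).
hole 1: A = −π·38² = -4536.46, centroid at (58.00, 90.00).
hole 2: A = −π·15² = -706.86, centroid at (156.00, 58.00).
ΣA = 26756.68 mm²
ΣAx̄ = (32000.00)(100.00) + (-4536.46)(58.00) + (-706.86)(156.00) = 2826615.43 mm³
ΣAȳ = (32000.00)(80.00) + (-4536.46)(90.00) + (-706.86)(58.00) = 2110720.83 mm³
x̄ = 2826615.43 / 26756.68 = 105.64 mm
ȳ = 2110720.83 / 26756.68 = 78.89 mm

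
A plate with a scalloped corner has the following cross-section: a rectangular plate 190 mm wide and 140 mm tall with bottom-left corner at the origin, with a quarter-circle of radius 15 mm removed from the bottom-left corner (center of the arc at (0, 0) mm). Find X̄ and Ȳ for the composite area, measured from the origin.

plate: A = 190 × 140 = 26600.00, centroid at (95.00, 70.00).
removed quarter-circle: A = −¼π·15² = -176.71, centroid at (6.37, 6.37).
ΣA = 26423.29 mm²
ΣAX̄ = (26600.00)(95.00) + (-176.71)(6.37) = 2525875.00 mm³
ΣAȲ = (26600.00)(70.00) + (-176.71)(6.37) = 1860875.00 mm³
X̄ = 2525875.00 / 26423.29 = 95.59 mm
Ȳ = 1860875.00 / 26423.29 = 70.43 mm

X̄ = 95.59 mm, Ȳ = 70.43 mm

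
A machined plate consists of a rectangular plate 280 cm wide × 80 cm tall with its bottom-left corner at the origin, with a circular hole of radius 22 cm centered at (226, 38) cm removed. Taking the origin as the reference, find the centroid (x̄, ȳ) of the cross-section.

Part | A | x̄ᵢ | ȳᵢ | A·x̄ᵢ | A·ȳᵢ
plate | 22400.00 | 140.00 | 40.00 | 3136000.00 | 896000.00
hole | -1520.53 | 226.00 | 38.00 | -343639.97 | -57780.17
Σ | 20879.47 |  |  | 2792360.03 | 838219.83
x̄ = 2792360.03 / 20879.47 = 133.74 cm
ȳ = 838219.83 / 20879.47 = 40.15 cm

x̄ = 133.74 cm, ȳ = 40.15 cm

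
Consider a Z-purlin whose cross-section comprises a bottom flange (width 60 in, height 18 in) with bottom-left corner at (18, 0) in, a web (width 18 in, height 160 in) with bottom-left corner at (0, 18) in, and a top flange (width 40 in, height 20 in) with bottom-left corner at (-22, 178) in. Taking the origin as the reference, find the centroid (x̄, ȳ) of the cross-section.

x̄ = 16.00 in, ȳ = 92.93 in

bottom flange: A = 60 × 18 = 1080.00, centroid at (48.00, 9.00).
web: A = 18 × 160 = 2880.00, centroid at (9.00, 98.00).
top flange: A = 40 × 20 = 800.00, centroid at (-2.00, 188.00).
ΣA = 4760.00 in²
ΣAx̄ = (1080.00)(48.00) + (2880.00)(9.00) + (800.00)(-2.00) = 76160.00 in³
ΣAȳ = (1080.00)(9.00) + (2880.00)(98.00) + (800.00)(188.00) = 442360.00 in³
x̄ = 76160.00 / 4760.00 = 16.00 in
ȳ = 442360.00 / 4760.00 = 92.93 in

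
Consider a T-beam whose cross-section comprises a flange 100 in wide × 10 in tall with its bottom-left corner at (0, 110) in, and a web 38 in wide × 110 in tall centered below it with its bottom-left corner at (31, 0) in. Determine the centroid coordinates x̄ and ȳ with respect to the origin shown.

Part | A | x̄ᵢ | ȳᵢ | A·x̄ᵢ | A·ȳᵢ
web | 4180.00 | 50.00 | 55.00 | 209000.00 | 229900.00
flange | 1000.00 | 50.00 | 115.00 | 50000.00 | 115000.00
Σ | 5180.00 |  |  | 259000.00 | 344900.00
x̄ = 259000.00 / 5180.00 = 50.00 in
ȳ = 344900.00 / 5180.00 = 66.58 in

x̄ = 50.00 in, ȳ = 66.58 in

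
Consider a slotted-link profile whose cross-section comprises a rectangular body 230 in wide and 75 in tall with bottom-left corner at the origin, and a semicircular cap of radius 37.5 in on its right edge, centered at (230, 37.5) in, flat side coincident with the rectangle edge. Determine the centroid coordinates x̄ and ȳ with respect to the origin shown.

x̄ = 129.86 in, ȳ = 37.50 in

rectangular body: A = 230 × 75 = 17250.00, centroid at (115.00, 37.50).
semicircular end: A = ½π·37.5² = 2208.93, centroid at (245.92, 37.50).
ΣA = 19458.93 in², ΣAx̄ = 2526960.69 in³, ΣAȳ = 729709.96 in³.
x̄ = 2526960.69/19458.93 = 129.86 in; ȳ = 729709.96/19458.93 = 37.50 in.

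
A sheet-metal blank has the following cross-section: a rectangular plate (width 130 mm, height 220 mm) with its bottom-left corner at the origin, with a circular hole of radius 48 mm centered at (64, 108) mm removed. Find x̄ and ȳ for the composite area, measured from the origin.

Part | A | x̄ᵢ | ȳᵢ | A·x̄ᵢ | A·ȳᵢ
plate | 28600.00 | 65.00 | 110.00 | 1859000.00 | 3146000.00
hole | -7238.23 | 64.00 | 108.00 | -463246.69 | -781728.78
Σ | 21361.77 |  |  | 1395753.31 | 2364271.22
x̄ = 1395753.31 / 21361.77 = 65.34 mm
ȳ = 2364271.22 / 21361.77 = 110.68 mm

x̄ = 65.34 mm, ȳ = 110.68 mm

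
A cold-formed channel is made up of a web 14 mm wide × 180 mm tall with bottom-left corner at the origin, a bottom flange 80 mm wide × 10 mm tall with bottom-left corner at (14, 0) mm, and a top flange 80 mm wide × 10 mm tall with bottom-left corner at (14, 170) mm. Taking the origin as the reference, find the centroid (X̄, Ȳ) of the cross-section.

X̄ = 25.25 mm, Ȳ = 90.00 mm

Part | A | x̄ᵢ | ȳᵢ | A·x̄ᵢ | A·ȳᵢ
web | 2520.00 | 7.00 | 90.00 | 17640.00 | 226800.00
bottom flange | 800.00 | 54.00 | 5.00 | 43200.00 | 4000.00
top flange | 800.00 | 54.00 | 175.00 | 43200.00 | 140000.00
Σ | 4120.00 |  |  | 104040.00 | 370800.00
X̄ = 104040.00 / 4120.00 = 25.25 mm
Ȳ = 370800.00 / 4120.00 = 90.00 mm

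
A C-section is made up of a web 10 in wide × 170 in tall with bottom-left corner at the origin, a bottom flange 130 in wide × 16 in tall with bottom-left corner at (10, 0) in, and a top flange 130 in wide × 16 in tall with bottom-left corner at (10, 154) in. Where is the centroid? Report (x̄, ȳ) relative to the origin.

web: A = 10 × 170 = 1700.00, centroid at (5.00, 85.00).
bottom flange: A = 130 × 16 = 2080.00, centroid at (75.00, 8.00).
top flange: A = 130 × 16 = 2080.00, centroid at (75.00, 162.00).
ΣA = 5860.00 in², ΣAx̄ = 320500.00 in³, ΣAȳ = 498100.00 in³.
x̄ = 320500.00/5860.00 = 54.69 in; ȳ = 498100.00/5860.00 = 85.00 in.

x̄ = 54.69 in, ȳ = 85.00 in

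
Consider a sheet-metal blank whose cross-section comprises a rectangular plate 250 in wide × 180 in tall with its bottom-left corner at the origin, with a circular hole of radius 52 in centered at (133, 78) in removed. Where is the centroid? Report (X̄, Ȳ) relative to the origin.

X̄ = 123.14 in, Ȳ = 92.79 in

plate: A = 250 × 180 = 45000.00, centroid at (125.00, 90.00).
hole: A = −π·52² = -8494.87, centroid at (133.00, 78.00).
ΣA = 36505.13 in²
ΣAX̄ = (45000.00)(125.00) + (-8494.87)(133.00) = 4495182.75 in³
ΣAȲ = (45000.00)(90.00) + (-8494.87)(78.00) = 3387400.41 in³
X̄ = 4495182.75 / 36505.13 = 123.14 in
Ȳ = 3387400.41 / 36505.13 = 92.79 in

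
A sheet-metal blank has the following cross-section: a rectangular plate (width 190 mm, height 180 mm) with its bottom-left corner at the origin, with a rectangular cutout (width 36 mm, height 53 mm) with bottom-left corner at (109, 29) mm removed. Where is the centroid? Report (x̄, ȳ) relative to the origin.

x̄ = 93.11 mm, ȳ = 92.04 mm

Part | A | x̄ᵢ | ȳᵢ | A·x̄ᵢ | A·ȳᵢ
plate | 34200.00 | 95.00 | 90.00 | 3249000.00 | 3078000.00
hole | -1908.00 | 127.00 | 55.50 | -242316.00 | -105894.00
Σ | 32292.00 |  |  | 3006684.00 | 2972106.00
x̄ = 3006684.00 / 32292.00 = 93.11 mm
ȳ = 2972106.00 / 32292.00 = 92.04 mm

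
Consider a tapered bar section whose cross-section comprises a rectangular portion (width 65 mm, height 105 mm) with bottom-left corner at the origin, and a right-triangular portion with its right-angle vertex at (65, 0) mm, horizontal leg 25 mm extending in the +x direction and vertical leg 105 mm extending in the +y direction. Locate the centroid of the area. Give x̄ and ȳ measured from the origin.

rectangular portion: A = 65 × 105 = 6825.00, centroid at (32.50, 52.50).
triangular portion: A = ½·25·105 = 1312.50, centroid at (73.33, 35.00).
ΣA = 8137.50 mm²
ΣAx̄ = (6825.00)(32.50) + (1312.50)(73.33) = 318062.50 mm³
ΣAȳ = (6825.00)(52.50) + (1312.50)(35.00) = 404250.00 mm³
x̄ = 318062.50 / 8137.50 = 39.09 mm
ȳ = 404250.00 / 8137.50 = 49.68 mm

x̄ = 39.09 mm, ȳ = 49.68 mm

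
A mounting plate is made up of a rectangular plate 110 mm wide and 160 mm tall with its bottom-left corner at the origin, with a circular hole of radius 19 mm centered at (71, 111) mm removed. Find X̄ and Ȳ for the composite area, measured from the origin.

plate: A = 110 × 160 = 17600.00, centroid at (55.00, 80.00).
hole: A = −π·19² = -1134.11, centroid at (71.00, 111.00).
ΣA = 16465.89 mm²
ΣAX̄ = (17600.00)(55.00) + (-1134.11)(71.00) = 887477.84 mm³
ΣAȲ = (17600.00)(80.00) + (-1134.11)(111.00) = 1282113.24 mm³
X̄ = 887477.84 / 16465.89 = 53.90 mm
Ȳ = 1282113.24 / 16465.89 = 77.86 mm

X̄ = 53.90 mm, Ȳ = 77.86 mm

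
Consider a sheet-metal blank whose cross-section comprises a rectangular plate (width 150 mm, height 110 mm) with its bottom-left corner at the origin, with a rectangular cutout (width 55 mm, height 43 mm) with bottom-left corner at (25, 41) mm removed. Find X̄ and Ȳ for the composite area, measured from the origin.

plate: A = 150 × 110 = 16500.00, centroid at (75.00, 55.00).
hole: A = −(55 × 43) = -2365.00, centroid at (52.50, 62.50).
ΣA = 14135.00 mm²
ΣAX̄ = (16500.00)(75.00) + (-2365.00)(52.50) = 1113337.50 mm³
ΣAȲ = (16500.00)(55.00) + (-2365.00)(62.50) = 759687.50 mm³
X̄ = 1113337.50 / 14135.00 = 78.76 mm
Ȳ = 759687.50 / 14135.00 = 53.75 mm

X̄ = 78.76 mm, Ȳ = 53.75 mm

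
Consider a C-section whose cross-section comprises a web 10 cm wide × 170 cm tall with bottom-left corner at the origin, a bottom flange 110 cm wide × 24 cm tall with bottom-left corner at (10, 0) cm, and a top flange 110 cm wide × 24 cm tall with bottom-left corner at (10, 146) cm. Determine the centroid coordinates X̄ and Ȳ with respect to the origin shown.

X̄ = 50.39 cm, Ȳ = 85.00 cm

web: A = 10 × 170 = 1700.00, centroid at (5.00, 85.00).
bottom flange: A = 110 × 24 = 2640.00, centroid at (65.00, 12.00).
top flange: A = 110 × 24 = 2640.00, centroid at (65.00, 158.00).
ΣA = 6980.00 cm²
ΣAX̄ = (1700.00)(5.00) + (2640.00)(65.00) + (2640.00)(65.00) = 351700.00 cm³
ΣAȲ = (1700.00)(85.00) + (2640.00)(12.00) + (2640.00)(158.00) = 593300.00 cm³
X̄ = 351700.00 / 6980.00 = 50.39 cm
Ȳ = 593300.00 / 6980.00 = 85.00 cm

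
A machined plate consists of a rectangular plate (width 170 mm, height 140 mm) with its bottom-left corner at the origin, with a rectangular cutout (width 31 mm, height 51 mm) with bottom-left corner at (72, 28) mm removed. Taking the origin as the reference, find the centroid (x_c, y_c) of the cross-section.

x_c = 84.82 mm, y_c = 71.17 mm

plate: A = 170 × 140 = 23800.00, centroid at (85.00, 70.00).
hole: A = −(31 × 51) = -1581.00, centroid at (87.50, 53.50).
ΣA = 22219.00 mm²
ΣAx_c = (23800.00)(85.00) + (-1581.00)(87.50) = 1884662.50 mm³
ΣAy_c = (23800.00)(70.00) + (-1581.00)(53.50) = 1581416.50 mm³
x_c = 1884662.50 / 22219.00 = 84.82 mm
y_c = 1581416.50 / 22219.00 = 71.17 mm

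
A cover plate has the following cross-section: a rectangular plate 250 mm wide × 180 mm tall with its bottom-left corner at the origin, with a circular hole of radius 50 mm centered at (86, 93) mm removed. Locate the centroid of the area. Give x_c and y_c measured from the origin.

x_c = 133.25 mm, y_c = 89.37 mm

plate: A = 250 × 180 = 45000.00, centroid at (125.00, 90.00).
hole: A = −π·50² = -7853.98, centroid at (86.00, 93.00).
ΣA = 37146.02 mm²
ΣAx_c = (45000.00)(125.00) + (-7853.98)(86.00) = 4949557.58 mm³
ΣAy_c = (45000.00)(90.00) + (-7853.98)(93.00) = 3319579.71 mm³
x_c = 4949557.58 / 37146.02 = 133.25 mm
y_c = 3319579.71 / 37146.02 = 89.37 mm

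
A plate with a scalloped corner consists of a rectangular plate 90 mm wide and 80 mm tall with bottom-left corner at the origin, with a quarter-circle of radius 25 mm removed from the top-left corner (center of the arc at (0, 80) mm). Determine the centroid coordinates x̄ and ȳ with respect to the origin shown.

x̄ = 47.52 mm, ȳ = 37.85 mm

Part | A | x̄ᵢ | ȳᵢ | A·x̄ᵢ | A·ȳᵢ
plate | 7200.00 | 45.00 | 40.00 | 324000.00 | 288000.00
removed quarter-circle | -490.87 | 10.61 | 69.39 | -5208.33 | -34061.57
Σ | 6709.13 |  |  | 318791.67 | 253938.43
x̄ = 318791.67 / 6709.13 = 47.52 mm
ȳ = 253938.43 / 6709.13 = 37.85 mm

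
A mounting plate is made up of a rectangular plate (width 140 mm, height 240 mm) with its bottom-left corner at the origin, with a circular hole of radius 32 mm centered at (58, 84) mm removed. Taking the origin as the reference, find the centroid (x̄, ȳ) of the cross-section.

x̄ = 71.27 mm, ȳ = 123.81 mm

Part | A | x̄ᵢ | ȳᵢ | A·x̄ᵢ | A·ȳᵢ
plate | 33600.00 | 70.00 | 120.00 | 2352000.00 | 4032000.00
hole | -3216.99 | 58.00 | 84.00 | -186585.47 | -270227.23
Σ | 30383.01 |  |  | 2165414.53 | 3761772.77
x̄ = 2165414.53 / 30383.01 = 71.27 mm
ȳ = 3761772.77 / 30383.01 = 123.81 mm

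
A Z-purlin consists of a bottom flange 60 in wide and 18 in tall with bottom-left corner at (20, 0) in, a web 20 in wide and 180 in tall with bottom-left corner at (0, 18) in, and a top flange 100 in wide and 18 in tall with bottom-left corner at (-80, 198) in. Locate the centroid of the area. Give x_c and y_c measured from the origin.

bottom flange: A = 60 × 18 = 1080.00, centroid at (50.00, 9.00).
web: A = 20 × 180 = 3600.00, centroid at (10.00, 108.00).
top flange: A = 100 × 18 = 1800.00, centroid at (-30.00, 207.00).
ΣA = 6480.00 in²
ΣAx_c = (1080.00)(50.00) + (3600.00)(10.00) + (1800.00)(-30.00) = 36000.00 in³
ΣAy_c = (1080.00)(9.00) + (3600.00)(108.00) + (1800.00)(207.00) = 771120.00 in³
x_c = 36000.00 / 6480.00 = 5.56 in
y_c = 771120.00 / 6480.00 = 119.00 in

x_c = 5.56 in, y_c = 119.00 in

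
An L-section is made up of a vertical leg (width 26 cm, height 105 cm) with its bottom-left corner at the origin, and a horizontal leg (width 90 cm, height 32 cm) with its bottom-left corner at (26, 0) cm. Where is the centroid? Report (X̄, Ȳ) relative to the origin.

vertical leg: A = 26 × 105 = 2730.00, centroid at (13.00, 52.50).
horizontal leg: A = 90 × 32 = 2880.00, centroid at (71.00, 16.00).
ΣA = 5610.00 cm²
ΣAX̄ = (2730.00)(13.00) + (2880.00)(71.00) = 239970.00 cm³
ΣAȲ = (2730.00)(52.50) + (2880.00)(16.00) = 189405.00 cm³
X̄ = 239970.00 / 5610.00 = 42.78 cm
Ȳ = 189405.00 / 5610.00 = 33.76 cm

X̄ = 42.78 cm, Ȳ = 33.76 cm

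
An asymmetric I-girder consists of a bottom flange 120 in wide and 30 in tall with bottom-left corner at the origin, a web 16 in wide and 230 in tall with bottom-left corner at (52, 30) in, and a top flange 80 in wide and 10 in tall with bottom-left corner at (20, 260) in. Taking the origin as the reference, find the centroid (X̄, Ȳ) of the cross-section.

bottom flange: A = 120 × 30 = 3600.00, centroid at (60.00, 15.00).
web: A = 16 × 230 = 3680.00, centroid at (60.00, 145.00).
top flange: A = 80 × 10 = 800.00, centroid at (60.00, 265.00).
ΣA = 8080.00 in², ΣAX̄ = 484800.00 in³, ΣAȲ = 799600.00 in³.
X̄ = 484800.00/8080.00 = 60.00 in; Ȳ = 799600.00/8080.00 = 98.96 in.

X̄ = 60.00 in, Ȳ = 98.96 in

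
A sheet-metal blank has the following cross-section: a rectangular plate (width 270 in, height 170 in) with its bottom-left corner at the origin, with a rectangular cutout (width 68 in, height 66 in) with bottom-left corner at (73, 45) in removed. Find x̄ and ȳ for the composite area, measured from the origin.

x̄ = 138.03 in, ȳ = 85.76 in

plate: A = 270 × 170 = 45900.00, centroid at (135.00, 85.00).
hole: A = −(68 × 66) = -4488.00, centroid at (107.00, 78.00).
ΣA = 41412.00 in²
ΣAx̄ = (45900.00)(135.00) + (-4488.00)(107.00) = 5716284.00 in³
ΣAȳ = (45900.00)(85.00) + (-4488.00)(78.00) = 3551436.00 in³
x̄ = 5716284.00 / 41412.00 = 138.03 in
ȳ = 3551436.00 / 41412.00 = 85.76 in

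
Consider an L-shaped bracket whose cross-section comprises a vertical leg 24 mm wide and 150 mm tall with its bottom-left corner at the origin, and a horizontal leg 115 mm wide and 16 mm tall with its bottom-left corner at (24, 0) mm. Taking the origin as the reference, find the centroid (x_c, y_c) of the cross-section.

Part | A | x̄ᵢ | ȳᵢ | A·x̄ᵢ | A·ȳᵢ
vertical leg | 3600.00 | 12.00 | 75.00 | 43200.00 | 270000.00
horizontal leg | 1840.00 | 81.50 | 8.00 | 149960.00 | 14720.00
Σ | 5440.00 |  |  | 193160.00 | 284720.00
x_c = 193160.00 / 5440.00 = 35.51 mm
y_c = 284720.00 / 5440.00 = 52.34 mm

x_c = 35.51 mm, y_c = 52.34 mm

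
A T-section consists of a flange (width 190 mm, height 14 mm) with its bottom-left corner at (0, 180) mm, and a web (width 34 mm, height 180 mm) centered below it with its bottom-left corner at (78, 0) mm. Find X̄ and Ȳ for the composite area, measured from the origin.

Part | A | x̄ᵢ | ȳᵢ | A·x̄ᵢ | A·ȳᵢ
web | 6120.00 | 95.00 | 90.00 | 581400.00 | 550800.00
flange | 2660.00 | 95.00 | 187.00 | 252700.00 | 497420.00
Σ | 8780.00 |  |  | 834100.00 | 1048220.00
X̄ = 834100.00 / 8780.00 = 95.00 mm
Ȳ = 1048220.00 / 8780.00 = 119.39 mm

X̄ = 95.00 mm, Ȳ = 119.39 mm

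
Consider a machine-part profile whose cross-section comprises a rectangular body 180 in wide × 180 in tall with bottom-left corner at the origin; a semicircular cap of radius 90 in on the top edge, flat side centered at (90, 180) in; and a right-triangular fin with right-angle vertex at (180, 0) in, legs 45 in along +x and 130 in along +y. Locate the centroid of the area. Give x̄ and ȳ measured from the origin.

Part | A | x̄ᵢ | ȳᵢ | A·x̄ᵢ | A·ȳᵢ
rectangular body | 32400.00 | 90.00 | 90.00 | 2916000.00 | 2916000.00
semicircular top | 12723.45 | 90.00 | 218.20 | 1145110.52 | 2776221.04
triangular fin | 2925.00 | 195.00 | 43.33 | 570375.00 | 126750.00
Σ | 48048.45 |  |  | 4631485.52 | 5818971.04
x̄ = 4631485.52 / 48048.45 = 96.39 in
ȳ = 5818971.04 / 48048.45 = 121.11 in

x̄ = 96.39 in, ȳ = 121.11 in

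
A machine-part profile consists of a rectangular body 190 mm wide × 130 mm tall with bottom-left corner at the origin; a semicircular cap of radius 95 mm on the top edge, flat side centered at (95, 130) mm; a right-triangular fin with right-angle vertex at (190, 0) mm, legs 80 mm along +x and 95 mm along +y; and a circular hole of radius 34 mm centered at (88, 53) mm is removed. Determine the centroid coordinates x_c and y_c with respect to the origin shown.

x_c = 107.49 mm, y_c = 101.11 mm

rectangular body: A = 190 × 130 = 24700.00, centroid at (95.00, 65.00).
semicircular top: A = ½π·95² = 14176.44, centroid at (95.00, 170.32).
triangular fin: A = ½·80·95 = 3800.00, centroid at (216.67, 31.67).
hole: A = −π·34² = -3631.68, centroid at (88.00, 53.00).
ΣA = 39044.76 mm²
ΣAx_c = (24700.00)(95.00) + (14176.44)(95.00) + (3800.00)(216.67) + (-3631.68)(88.00) = 4197006.90 mm³
ΣAy_c = (24700.00)(65.00) + (14176.44)(170.32) + (3800.00)(31.67) + (-3631.68)(53.00) = 3947874.36 mm³
x_c = 4197006.90 / 39044.76 = 107.49 mm
y_c = 3947874.36 / 39044.76 = 101.11 mm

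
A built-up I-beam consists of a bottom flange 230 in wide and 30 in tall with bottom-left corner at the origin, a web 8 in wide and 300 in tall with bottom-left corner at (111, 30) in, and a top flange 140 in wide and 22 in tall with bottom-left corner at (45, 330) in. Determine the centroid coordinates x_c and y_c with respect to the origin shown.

x_c = 115.00 in, y_c = 128.09 in

Part | A | x̄ᵢ | ȳᵢ | A·x̄ᵢ | A·ȳᵢ
bottom flange | 6900.00 | 115.00 | 15.00 | 793500.00 | 103500.00
web | 2400.00 | 115.00 | 180.00 | 276000.00 | 432000.00
top flange | 3080.00 | 115.00 | 341.00 | 354200.00 | 1050280.00
Σ | 12380.00 |  |  | 1423700.00 | 1585780.00
x_c = 1423700.00 / 12380.00 = 115.00 in
y_c = 1585780.00 / 12380.00 = 128.09 in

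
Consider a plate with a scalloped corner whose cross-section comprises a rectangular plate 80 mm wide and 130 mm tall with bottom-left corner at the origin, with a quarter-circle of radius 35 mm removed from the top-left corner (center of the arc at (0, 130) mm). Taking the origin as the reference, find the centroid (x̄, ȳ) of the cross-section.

plate: A = 80 × 130 = 10400.00, centroid at (40.00, 65.00).
removed quarter-circle: A = −¼π·35² = -962.11, centroid at (14.85, 115.15).
ΣA = 9437.89 mm²
ΣAx̄ = (10400.00)(40.00) + (-962.11)(14.85) = 401708.33 mm³
ΣAȳ = (10400.00)(65.00) + (-962.11)(115.15) = 565217.01 mm³
x̄ = 401708.33 / 9437.89 = 42.56 mm
ȳ = 565217.01 / 9437.89 = 59.89 mm

x̄ = 42.56 mm, ȳ = 59.89 mm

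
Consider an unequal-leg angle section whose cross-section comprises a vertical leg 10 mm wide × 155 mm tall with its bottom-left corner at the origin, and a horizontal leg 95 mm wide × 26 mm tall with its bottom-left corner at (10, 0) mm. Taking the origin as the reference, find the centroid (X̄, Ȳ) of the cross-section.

X̄ = 37.26 mm, Ȳ = 37.87 mm

Part | A | x̄ᵢ | ȳᵢ | A·x̄ᵢ | A·ȳᵢ
vertical leg | 1550.00 | 5.00 | 77.50 | 7750.00 | 120125.00
horizontal leg | 2470.00 | 57.50 | 13.00 | 142025.00 | 32110.00
Σ | 4020.00 |  |  | 149775.00 | 152235.00
X̄ = 149775.00 / 4020.00 = 37.26 mm
Ȳ = 152235.00 / 4020.00 = 37.87 mm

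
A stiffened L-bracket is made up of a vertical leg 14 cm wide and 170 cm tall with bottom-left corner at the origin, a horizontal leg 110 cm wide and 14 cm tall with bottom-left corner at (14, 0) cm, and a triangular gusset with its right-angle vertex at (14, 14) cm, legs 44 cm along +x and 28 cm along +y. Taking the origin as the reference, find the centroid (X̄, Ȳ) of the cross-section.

vertical leg: A = 14 × 170 = 2380.00, centroid at (7.00, 85.00).
horizontal leg: A = 110 × 14 = 1540.00, centroid at (69.00, 7.00).
gusset: A = ½·44·28 = 616.00, centroid at (28.67, 23.33).
ΣA = 4536.00 cm²
ΣAX̄ = (2380.00)(7.00) + (1540.00)(69.00) + (616.00)(28.67) = 140578.67 cm³
ΣAȲ = (2380.00)(85.00) + (1540.00)(7.00) + (616.00)(23.33) = 227453.33 cm³
X̄ = 140578.67 / 4536.00 = 30.99 cm
Ȳ = 227453.33 / 4536.00 = 50.14 cm

X̄ = 30.99 cm, Ȳ = 50.14 cm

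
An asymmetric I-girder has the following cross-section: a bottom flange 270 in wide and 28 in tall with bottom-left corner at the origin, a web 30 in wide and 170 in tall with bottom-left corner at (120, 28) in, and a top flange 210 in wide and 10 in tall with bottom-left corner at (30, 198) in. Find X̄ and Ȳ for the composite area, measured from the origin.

X̄ = 135.00 in, Ȳ = 75.10 in

Part | A | x̄ᵢ | ȳᵢ | A·x̄ᵢ | A·ȳᵢ
bottom flange | 7560.00 | 135.00 | 14.00 | 1020600.00 | 105840.00
web | 5100.00 | 135.00 | 113.00 | 688500.00 | 576300.00
top flange | 2100.00 | 135.00 | 203.00 | 283500.00 | 426300.00
Σ | 14760.00 |  |  | 1992600.00 | 1108440.00
X̄ = 1992600.00 / 14760.00 = 135.00 in
Ȳ = 1108440.00 / 14760.00 = 75.10 in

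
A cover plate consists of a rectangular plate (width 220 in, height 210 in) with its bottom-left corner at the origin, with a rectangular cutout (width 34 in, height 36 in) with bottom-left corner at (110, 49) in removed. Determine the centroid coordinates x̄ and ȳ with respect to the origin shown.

x̄ = 109.54 in, ȳ = 106.03 in

plate: A = 220 × 210 = 46200.00, centroid at (110.00, 105.00).
hole: A = −(34 × 36) = -1224.00, centroid at (127.00, 67.00).
ΣA = 44976.00 in²
ΣAx̄ = (46200.00)(110.00) + (-1224.00)(127.00) = 4926552.00 in³
ΣAȳ = (46200.00)(105.00) + (-1224.00)(67.00) = 4768992.00 in³
x̄ = 4926552.00 / 44976.00 = 109.54 in
ȳ = 4768992.00 / 44976.00 = 106.03 in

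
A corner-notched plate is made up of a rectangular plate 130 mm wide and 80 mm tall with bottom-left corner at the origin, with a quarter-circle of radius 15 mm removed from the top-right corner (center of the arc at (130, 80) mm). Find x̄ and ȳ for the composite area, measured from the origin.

plate: A = 130 × 80 = 10400.00, centroid at (65.00, 40.00).
removed quarter-circle: A = −¼π·15² = -176.71, centroid at (123.63, 73.63).
ΣA = 10223.29 mm²
ΣAx̄ = (10400.00)(65.00) + (-176.71)(123.63) = 654152.10 mm³
ΣAȳ = (10400.00)(40.00) + (-176.71)(73.63) = 402987.83 mm³
x̄ = 654152.10 / 10223.29 = 63.99 mm
ȳ = 402987.83 / 10223.29 = 39.42 mm

x̄ = 63.99 mm, ȳ = 39.42 mm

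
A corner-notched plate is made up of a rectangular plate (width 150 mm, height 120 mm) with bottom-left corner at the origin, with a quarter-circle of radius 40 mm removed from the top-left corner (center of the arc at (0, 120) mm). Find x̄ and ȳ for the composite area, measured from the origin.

plate: A = 150 × 120 = 18000.00, centroid at (75.00, 60.00).
removed quarter-circle: A = −¼π·40² = -1256.64, centroid at (16.98, 103.02).
ΣA = 16743.36 mm², ΣAx̄ = 1328666.67 mm³, ΣAȳ = 950536.89 mm³.
x̄ = 1328666.67/16743.36 = 79.35 mm; ȳ = 950536.89/16743.36 = 56.77 mm.

x̄ = 79.35 mm, ȳ = 56.77 mm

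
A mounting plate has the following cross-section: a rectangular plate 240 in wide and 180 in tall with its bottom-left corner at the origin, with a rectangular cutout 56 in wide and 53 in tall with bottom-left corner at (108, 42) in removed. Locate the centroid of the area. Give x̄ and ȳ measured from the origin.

x̄ = 118.82 in, ȳ = 91.59 in

Part | A | x̄ᵢ | ȳᵢ | A·x̄ᵢ | A·ȳᵢ
plate | 43200.00 | 120.00 | 90.00 | 5184000.00 | 3888000.00
hole | -2968.00 | 136.00 | 68.50 | -403648.00 | -203308.00
Σ | 40232.00 |  |  | 4780352.00 | 3684692.00
x̄ = 4780352.00 / 40232.00 = 118.82 in
ȳ = 3684692.00 / 40232.00 = 91.59 in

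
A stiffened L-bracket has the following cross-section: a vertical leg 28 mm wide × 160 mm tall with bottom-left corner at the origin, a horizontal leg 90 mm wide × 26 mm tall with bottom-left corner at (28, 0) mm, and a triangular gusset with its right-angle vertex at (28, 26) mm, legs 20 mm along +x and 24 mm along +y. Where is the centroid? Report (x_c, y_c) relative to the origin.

vertical leg: A = 28 × 160 = 4480.00, centroid at (14.00, 80.00).
horizontal leg: A = 90 × 26 = 2340.00, centroid at (73.00, 13.00).
gusset: A = ½·20·24 = 240.00, centroid at (34.67, 34.00).
ΣA = 7060.00 mm²
ΣAx_c = (4480.00)(14.00) + (2340.00)(73.00) + (240.00)(34.67) = 241860.00 mm³
ΣAy_c = (4480.00)(80.00) + (2340.00)(13.00) + (240.00)(34.00) = 396980.00 mm³
x_c = 241860.00 / 7060.00 = 34.26 mm
y_c = 396980.00 / 7060.00 = 56.23 mm

x_c = 34.26 mm, y_c = 56.23 mm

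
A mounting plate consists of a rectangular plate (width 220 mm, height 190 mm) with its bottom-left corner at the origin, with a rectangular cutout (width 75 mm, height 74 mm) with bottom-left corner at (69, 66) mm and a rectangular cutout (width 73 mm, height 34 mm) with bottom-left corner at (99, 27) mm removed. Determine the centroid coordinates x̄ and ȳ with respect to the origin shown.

plate: A = 220 × 190 = 41800.00, centroid at (110.00, 95.00).
hole 1: A = −(75 × 74) = -5550.00, centroid at (106.50, 103.00).
hole 2: A = −(73 × 34) = -2482.00, centroid at (135.50, 44.00).
ΣA = 33768.00 mm²
ΣAx̄ = (41800.00)(110.00) + (-5550.00)(106.50) + (-2482.00)(135.50) = 3670614.00 mm³
ΣAȳ = (41800.00)(95.00) + (-5550.00)(103.00) + (-2482.00)(44.00) = 3290142.00 mm³
x̄ = 3670614.00 / 33768.00 = 108.70 mm
ȳ = 3290142.00 / 33768.00 = 97.43 mm

x̄ = 108.70 mm, ȳ = 97.43 mm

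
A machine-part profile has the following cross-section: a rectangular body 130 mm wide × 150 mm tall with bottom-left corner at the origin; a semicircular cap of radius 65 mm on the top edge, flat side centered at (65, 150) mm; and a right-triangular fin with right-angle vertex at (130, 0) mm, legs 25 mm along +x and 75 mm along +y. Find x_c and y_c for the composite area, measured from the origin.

x_c = 67.54 mm, y_c = 98.42 mm

rectangular body: A = 130 × 150 = 19500.00, centroid at (65.00, 75.00).
semicircular top: A = ½π·65² = 6636.61, centroid at (65.00, 177.59).
triangular fin: A = ½·25·75 = 937.50, centroid at (138.33, 25.00).
ΣA = 27074.11 mm², ΣAx_c = 1828567.44 mm³, ΣAy_c = 2664513.01 mm³.
x_c = 1828567.44/27074.11 = 67.54 mm; y_c = 2664513.01/27074.11 = 98.42 mm.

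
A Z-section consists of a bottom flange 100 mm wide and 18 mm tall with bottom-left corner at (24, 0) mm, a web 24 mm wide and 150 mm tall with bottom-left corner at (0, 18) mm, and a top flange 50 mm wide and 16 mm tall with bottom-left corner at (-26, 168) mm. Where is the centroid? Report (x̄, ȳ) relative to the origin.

x̄ = 28.32 mm, ȳ = 79.32 mm

Part | A | x̄ᵢ | ȳᵢ | A·x̄ᵢ | A·ȳᵢ
bottom flange | 1800.00 | 74.00 | 9.00 | 133200.00 | 16200.00
web | 3600.00 | 12.00 | 93.00 | 43200.00 | 334800.00
top flange | 800.00 | -1.00 | 176.00 | -800.00 | 140800.00
Σ | 6200.00 |  |  | 175600.00 | 491800.00
x̄ = 175600.00 / 6200.00 = 28.32 mm
ȳ = 491800.00 / 6200.00 = 79.32 mm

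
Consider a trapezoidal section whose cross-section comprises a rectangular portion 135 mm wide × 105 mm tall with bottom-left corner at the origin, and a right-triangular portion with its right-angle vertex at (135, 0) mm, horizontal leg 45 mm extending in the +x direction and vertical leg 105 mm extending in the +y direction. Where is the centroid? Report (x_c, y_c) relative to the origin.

x_c = 79.29 mm, y_c = 50.00 mm

Part | A | x̄ᵢ | ȳᵢ | A·x̄ᵢ | A·ȳᵢ
rectangular portion | 14175.00 | 67.50 | 52.50 | 956812.50 | 744187.50
triangular portion | 2362.50 | 150.00 | 35.00 | 354375.00 | 82687.50
Σ | 16537.50 |  |  | 1311187.50 | 826875.00
x_c = 1311187.50 / 16537.50 = 79.29 mm
y_c = 826875.00 / 16537.50 = 50.00 mm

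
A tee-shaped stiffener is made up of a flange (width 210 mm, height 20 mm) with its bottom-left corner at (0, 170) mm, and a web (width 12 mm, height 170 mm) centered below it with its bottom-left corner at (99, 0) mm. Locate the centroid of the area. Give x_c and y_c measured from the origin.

x_c = 105.00 mm, y_c = 148.94 mm

web: A = 12 × 170 = 2040.00, centroid at (105.00, 85.00).
flange: A = 210 × 20 = 4200.00, centroid at (105.00, 180.00).
ΣA = 6240.00 mm², ΣAx_c = 655200.00 mm³, ΣAy_c = 929400.00 mm³.
x_c = 655200.00/6240.00 = 105.00 mm; y_c = 929400.00/6240.00 = 148.94 mm.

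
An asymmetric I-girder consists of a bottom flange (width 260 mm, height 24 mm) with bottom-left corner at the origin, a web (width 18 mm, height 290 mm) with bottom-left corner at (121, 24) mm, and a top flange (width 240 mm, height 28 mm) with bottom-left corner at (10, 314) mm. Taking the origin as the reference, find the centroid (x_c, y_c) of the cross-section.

x_c = 130.00 mm, y_c = 173.88 mm

bottom flange: A = 260 × 24 = 6240.00, centroid at (130.00, 12.00).
web: A = 18 × 290 = 5220.00, centroid at (130.00, 169.00).
top flange: A = 240 × 28 = 6720.00, centroid at (130.00, 328.00).
ΣA = 18180.00 mm²
ΣAx_c = (6240.00)(130.00) + (5220.00)(130.00) + (6720.00)(130.00) = 2363400.00 mm³
ΣAy_c = (6240.00)(12.00) + (5220.00)(169.00) + (6720.00)(328.00) = 3161220.00 mm³
x_c = 2363400.00 / 18180.00 = 130.00 mm
y_c = 3161220.00 / 18180.00 = 173.88 mm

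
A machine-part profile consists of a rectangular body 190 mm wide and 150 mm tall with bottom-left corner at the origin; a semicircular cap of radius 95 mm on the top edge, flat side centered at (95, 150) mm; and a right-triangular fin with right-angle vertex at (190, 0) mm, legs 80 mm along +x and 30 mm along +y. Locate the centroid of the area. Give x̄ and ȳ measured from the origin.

Part | A | x̄ᵢ | ȳᵢ | A·x̄ᵢ | A·ȳᵢ
rectangular body | 28500.00 | 95.00 | 75.00 | 2707500.00 | 2137500.00
semicircular top | 14176.44 | 95.00 | 190.32 | 1346761.50 | 2698048.86
triangular fin | 1200.00 | 216.67 | 10.00 | 260000.00 | 12000.00
Σ | 43876.44 |  |  | 4314261.50 | 4847548.86
x̄ = 4314261.50 / 43876.44 = 98.33 mm
ȳ = 4847548.86 / 43876.44 = 110.48 mm

x̄ = 98.33 mm, ȳ = 110.48 mm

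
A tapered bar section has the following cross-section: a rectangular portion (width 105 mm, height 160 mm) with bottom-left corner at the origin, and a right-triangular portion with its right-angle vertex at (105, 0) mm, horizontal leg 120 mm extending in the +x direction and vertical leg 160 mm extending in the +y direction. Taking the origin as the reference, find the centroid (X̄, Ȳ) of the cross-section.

rectangular portion: A = 105 × 160 = 16800.00, centroid at (52.50, 80.00).
triangular portion: A = ½·120·160 = 9600.00, centroid at (145.00, 53.33).
ΣA = 26400.00 mm²
ΣAX̄ = (16800.00)(52.50) + (9600.00)(145.00) = 2274000.00 mm³
ΣAȲ = (16800.00)(80.00) + (9600.00)(53.33) = 1856000.00 mm³
X̄ = 2274000.00 / 26400.00 = 86.14 mm
Ȳ = 1856000.00 / 26400.00 = 70.30 mm

X̄ = 86.14 mm, Ȳ = 70.30 mm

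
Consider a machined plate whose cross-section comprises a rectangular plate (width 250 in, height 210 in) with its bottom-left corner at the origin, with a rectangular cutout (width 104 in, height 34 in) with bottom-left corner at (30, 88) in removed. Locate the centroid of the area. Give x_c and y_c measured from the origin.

x_c = 128.11 in, y_c = 105.00 in

plate: A = 250 × 210 = 52500.00, centroid at (125.00, 105.00).
hole: A = −(104 × 34) = -3536.00, centroid at (82.00, 105.00).
ΣA = 48964.00 in²
ΣAx_c = (52500.00)(125.00) + (-3536.00)(82.00) = 6272548.00 in³
ΣAy_c = (52500.00)(105.00) + (-3536.00)(105.00) = 5141220.00 in³
x_c = 6272548.00 / 48964.00 = 128.11 in
y_c = 5141220.00 / 48964.00 = 105.00 in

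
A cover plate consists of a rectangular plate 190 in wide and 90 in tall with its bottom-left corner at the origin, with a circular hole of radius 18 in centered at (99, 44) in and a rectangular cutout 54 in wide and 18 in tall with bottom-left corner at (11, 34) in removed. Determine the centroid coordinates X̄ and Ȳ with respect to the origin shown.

X̄ = 98.40 in, Ȳ = 45.20 in

plate: A = 190 × 90 = 17100.00, centroid at (95.00, 45.00).
hole 1: A = −π·18² = -1017.88, centroid at (99.00, 44.00).
hole 2: A = −(54 × 18) = -972.00, centroid at (38.00, 43.00).
ΣA = 15110.12 in²
ΣAX̄ = (17100.00)(95.00) + (-1017.88)(99.00) + (-972.00)(38.00) = 1486794.27 in³
ΣAȲ = (17100.00)(45.00) + (-1017.88)(44.00) + (-972.00)(43.00) = 682917.46 in³
X̄ = 1486794.27 / 15110.12 = 98.40 in
Ȳ = 682917.46 / 15110.12 = 45.20 in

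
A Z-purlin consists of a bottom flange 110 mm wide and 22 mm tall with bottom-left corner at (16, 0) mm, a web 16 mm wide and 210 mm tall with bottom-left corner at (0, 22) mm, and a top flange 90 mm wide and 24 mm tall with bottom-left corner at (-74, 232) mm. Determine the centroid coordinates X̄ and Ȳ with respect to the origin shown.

X̄ = 17.14 mm, Ȳ = 123.47 mm

bottom flange: A = 110 × 22 = 2420.00, centroid at (71.00, 11.00).
web: A = 16 × 210 = 3360.00, centroid at (8.00, 127.00).
top flange: A = 90 × 24 = 2160.00, centroid at (-29.00, 244.00).
ΣA = 7940.00 mm², ΣAX̄ = 136060.00 mm³, ΣAȲ = 980380.00 mm³.
X̄ = 136060.00/7940.00 = 17.14 mm; Ȳ = 980380.00/7940.00 = 123.47 mm.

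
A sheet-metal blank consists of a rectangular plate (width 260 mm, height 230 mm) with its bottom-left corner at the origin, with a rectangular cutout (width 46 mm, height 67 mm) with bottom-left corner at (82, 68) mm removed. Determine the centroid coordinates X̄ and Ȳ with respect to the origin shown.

X̄ = 131.36 mm, Ȳ = 115.73 mm

Part | A | x̄ᵢ | ȳᵢ | A·x̄ᵢ | A·ȳᵢ
plate | 59800.00 | 130.00 | 115.00 | 7774000.00 | 6877000.00
hole | -3082.00 | 105.00 | 101.50 | -323610.00 | -312823.00
Σ | 56718.00 |  |  | 7450390.00 | 6564177.00
X̄ = 7450390.00 / 56718.00 = 131.36 mm
Ȳ = 6564177.00 / 56718.00 = 115.73 mm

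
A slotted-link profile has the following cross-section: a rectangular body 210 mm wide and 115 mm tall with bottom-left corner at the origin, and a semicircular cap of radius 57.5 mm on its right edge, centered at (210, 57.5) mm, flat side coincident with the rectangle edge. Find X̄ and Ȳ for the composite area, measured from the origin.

rectangular body: A = 210 × 115 = 24150.00, centroid at (105.00, 57.50).
semicircular end: A = ½π·57.5² = 5193.45, centroid at (234.40, 57.50).
ΣA = 29343.45 mm²
ΣAX̄ = (24150.00)(105.00) + (5193.45)(234.40) = 3753113.11 mm³
ΣAȲ = (24150.00)(57.50) + (5193.45)(57.50) = 1687248.11 mm³
X̄ = 3753113.11 / 29343.45 = 127.90 mm
Ȳ = 1687248.11 / 29343.45 = 57.50 mm

X̄ = 127.90 mm, Ȳ = 57.50 mm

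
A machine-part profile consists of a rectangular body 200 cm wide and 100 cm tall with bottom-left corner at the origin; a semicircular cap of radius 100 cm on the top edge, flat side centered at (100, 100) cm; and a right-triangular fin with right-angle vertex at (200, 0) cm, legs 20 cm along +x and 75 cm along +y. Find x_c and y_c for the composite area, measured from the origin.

rectangular body: A = 200 × 100 = 20000.00, centroid at (100.00, 50.00).
semicircular top: A = ½π·100² = 15707.96, centroid at (100.00, 142.44).
triangular fin: A = ½·20·75 = 750.00, centroid at (206.67, 25.00).
ΣA = 36457.96 cm²
ΣAx_c = (20000.00)(100.00) + (15707.96)(100.00) + (750.00)(206.67) = 3725796.33 cm³
ΣAy_c = (20000.00)(50.00) + (15707.96)(142.44) + (750.00)(25.00) = 3256212.99 cm³
x_c = 3725796.33 / 36457.96 = 102.19 cm
y_c = 3256212.99 / 36457.96 = 89.31 cm

x_c = 102.19 cm, y_c = 89.31 cm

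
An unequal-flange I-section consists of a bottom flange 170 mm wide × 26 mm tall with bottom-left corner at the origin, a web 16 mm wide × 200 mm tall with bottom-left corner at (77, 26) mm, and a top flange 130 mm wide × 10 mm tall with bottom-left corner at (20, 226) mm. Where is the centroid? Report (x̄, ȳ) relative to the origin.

x̄ = 85.00 mm, ȳ = 85.31 mm

bottom flange: A = 170 × 26 = 4420.00, centroid at (85.00, 13.00).
web: A = 16 × 200 = 3200.00, centroid at (85.00, 126.00).
top flange: A = 130 × 10 = 1300.00, centroid at (85.00, 231.00).
ΣA = 8920.00 mm², ΣAx̄ = 758200.00 mm³, ΣAȳ = 760960.00 mm³.
x̄ = 758200.00/8920.00 = 85.00 mm; ȳ = 760960.00/8920.00 = 85.31 mm.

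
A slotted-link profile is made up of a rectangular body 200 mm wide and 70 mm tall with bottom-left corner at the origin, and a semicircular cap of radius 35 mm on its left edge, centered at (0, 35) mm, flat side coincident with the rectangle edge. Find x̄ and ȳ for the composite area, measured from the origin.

x̄ = 86.12 mm, ȳ = 35.00 mm

rectangular body: A = 200 × 70 = 14000.00, centroid at (100.00, 35.00).
semicircular end: A = ½π·35² = 1924.23, centroid at (-14.85, 35.00).
ΣA = 15924.23 mm²
ΣAx̄ = (14000.00)(100.00) + (1924.23)(-14.85) = 1371416.67 mm³
ΣAȳ = (14000.00)(35.00) + (1924.23)(35.00) = 557347.89 mm³
x̄ = 1371416.67 / 15924.23 = 86.12 mm
ȳ = 557347.89 / 15924.23 = 35.00 mm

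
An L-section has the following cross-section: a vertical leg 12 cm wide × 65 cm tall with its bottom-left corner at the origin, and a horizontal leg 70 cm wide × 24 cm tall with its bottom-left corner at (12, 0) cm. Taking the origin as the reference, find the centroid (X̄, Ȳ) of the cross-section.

X̄ = 34.00 cm, Ȳ = 18.50 cm

Part | A | x̄ᵢ | ȳᵢ | A·x̄ᵢ | A·ȳᵢ
vertical leg | 780.00 | 6.00 | 32.50 | 4680.00 | 25350.00
horizontal leg | 1680.00 | 47.00 | 12.00 | 78960.00 | 20160.00
Σ | 2460.00 |  |  | 83640.00 | 45510.00
X̄ = 83640.00 / 2460.00 = 34.00 cm
Ȳ = 45510.00 / 2460.00 = 18.50 cm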